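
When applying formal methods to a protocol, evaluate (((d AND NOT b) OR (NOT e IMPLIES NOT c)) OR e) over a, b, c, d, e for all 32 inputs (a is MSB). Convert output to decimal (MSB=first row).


Formula: (((d AND NOT b) OR (NOT e IMPLIES NOT c)) OR e) over a, b, c, d, e (32 rows)
Evaluate each row (bits = a,b,c,d,e, MSB first):
  row 0 [00000]: (((0 AND NOT 0) OR (NOT 0 IMPLIES NOT 0)) OR 0) -> 1
  row 1 [00001]: (((0 AND NOT 0) OR (NOT 1 IMPLIES NOT 0)) OR 1) -> 1
  row 2 [00010]: (((1 AND NOT 0) OR (NOT 0 IMPLIES NOT 0)) OR 0) -> 1
  row 3 [00011]: (((1 AND NOT 0) OR (NOT 1 IMPLIES NOT 0)) OR 1) -> 1
  row 4 [00100]: (((0 AND NOT 0) OR (NOT 0 IMPLIES NOT 1)) OR 0) -> 0
  row 5 [00101]: (((0 AND NOT 0) OR (NOT 1 IMPLIES NOT 1)) OR 1) -> 1
  row 6 [00110]: (((1 AND NOT 0) OR (NOT 0 IMPLIES NOT 1)) OR 0) -> 1
  row 7 [00111]: (((1 AND NOT 0) OR (NOT 1 IMPLIES NOT 1)) OR 1) -> 1
  row 8 [01000]: (((0 AND NOT 1) OR (NOT 0 IMPLIES NOT 0)) OR 0) -> 1
  row 9 [01001]: (((0 AND NOT 1) OR (NOT 1 IMPLIES NOT 0)) OR 1) -> 1
  row 10 [01010]: (((1 AND NOT 1) OR (NOT 0 IMPLIES NOT 0)) OR 0) -> 1
  row 11 [01011]: (((1 AND NOT 1) OR (NOT 1 IMPLIES NOT 0)) OR 1) -> 1
  row 12 [01100]: (((0 AND NOT 1) OR (NOT 0 IMPLIES NOT 1)) OR 0) -> 0
  row 13 [01101]: (((0 AND NOT 1) OR (NOT 1 IMPLIES NOT 1)) OR 1) -> 1
  row 14 [01110]: (((1 AND NOT 1) OR (NOT 0 IMPLIES NOT 1)) OR 0) -> 0
  row 15 [01111]: (((1 AND NOT 1) OR (NOT 1 IMPLIES NOT 1)) OR 1) -> 1
  row 16 [10000]: (((0 AND NOT 0) OR (NOT 0 IMPLIES NOT 0)) OR 0) -> 1
  row 17 [10001]: (((0 AND NOT 0) OR (NOT 1 IMPLIES NOT 0)) OR 1) -> 1
  row 18 [10010]: (((1 AND NOT 0) OR (NOT 0 IMPLIES NOT 0)) OR 0) -> 1
  row 19 [10011]: (((1 AND NOT 0) OR (NOT 1 IMPLIES NOT 0)) OR 1) -> 1
  row 20 [10100]: (((0 AND NOT 0) OR (NOT 0 IMPLIES NOT 1)) OR 0) -> 0
  row 21 [10101]: (((0 AND NOT 0) OR (NOT 1 IMPLIES NOT 1)) OR 1) -> 1
  row 22 [10110]: (((1 AND NOT 0) OR (NOT 0 IMPLIES NOT 1)) OR 0) -> 1
  row 23 [10111]: (((1 AND NOT 0) OR (NOT 1 IMPLIES NOT 1)) OR 1) -> 1
  row 24 [11000]: (((0 AND NOT 1) OR (NOT 0 IMPLIES NOT 0)) OR 0) -> 1
  row 25 [11001]: (((0 AND NOT 1) OR (NOT 1 IMPLIES NOT 0)) OR 1) -> 1
  row 26 [11010]: (((1 AND NOT 1) OR (NOT 0 IMPLIES NOT 0)) OR 0) -> 1
  row 27 [11011]: (((1 AND NOT 1) OR (NOT 1 IMPLIES NOT 0)) OR 1) -> 1
  row 28 [11100]: (((0 AND NOT 1) OR (NOT 0 IMPLIES NOT 1)) OR 0) -> 0
  row 29 [11101]: (((0 AND NOT 1) OR (NOT 1 IMPLIES NOT 1)) OR 1) -> 1
  row 30 [11110]: (((1 AND NOT 1) OR (NOT 0 IMPLIES NOT 1)) OR 0) -> 0
  row 31 [11111]: (((1 AND NOT 1) OR (NOT 1 IMPLIES NOT 1)) OR 1) -> 1
Full result column, 4 rows per line (a,b,c fixed per line; d,e runs 00..11 left to right):
  rows 0-3 [a,b,c=000]: 1111  = hex F
  rows 4-7 [a,b,c=001]: 0111  = hex 7
  rows 8-11 [a,b,c=010]: 1111  = hex F
  rows 12-15 [a,b,c=011]: 0101  = hex 5
  rows 16-19 [a,b,c=100]: 1111  = hex F
  rows 20-23 [a,b,c=101]: 0111  = hex 7
  rows 24-27 [a,b,c=110]: 1111  = hex F
  rows 28-31 [a,b,c=111]: 0101  = hex 5
Output column (row 0 .. row 31) = 11110111111101011111011111110101
Output column grouped in 4s = 1111 0111 1111 0101 1111 0111 1111 0101 = 0xF7F5F7F5
Convert to decimal digit by digit (value = value*16 + digit):
  F -> 15
  15*16 + 7 = 247
  247*16 + 15 (F) = 3967
  3967*16 + 5 = 63477
  63477*16 + 15 (F) = 1015647
  1015647*16 + 7 = 16250359
  16250359*16 + 15 (F) = 260005759
  260005759*16 + 5 = 4160092149
Decimal = 4160092149

4160092149


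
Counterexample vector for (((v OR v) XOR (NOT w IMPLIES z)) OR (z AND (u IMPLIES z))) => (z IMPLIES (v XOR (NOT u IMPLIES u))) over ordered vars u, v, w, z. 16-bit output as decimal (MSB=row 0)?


F1 = (((v OR v) XOR (NOT w IMPLIES z)) OR (z AND (u IMPLIES z)))
F2 = (z IMPLIES (v XOR (NOT u IMPLIES u)))
Counterexample to F1=>F2 is where F1=1 and F2=0.
Evaluate each row (bits = u,v,w,z, MSB first):
  row 0 [0000]: F1=0 F2=1 -> F1&~F2 -> 0
  row 1 [0001]: F1=1 F2=0 -> F1&~F2 -> 1
  row 2 [0010]: F1=1 F2=1 -> F1&~F2 -> 0
  row 3 [0011]: F1=1 F2=0 -> F1&~F2 -> 1
  row 4 [0100]: F1=1 F2=1 -> F1&~F2 -> 0
  row 5 [0101]: F1=1 F2=1 -> F1&~F2 -> 0
  row 6 [0110]: F1=0 F2=1 -> F1&~F2 -> 0
  row 7 [0111]: F1=1 F2=1 -> F1&~F2 -> 0
  row 8 [1000]: F1=0 F2=1 -> F1&~F2 -> 0
  row 9 [1001]: F1=1 F2=1 -> F1&~F2 -> 0
  row 10 [1010]: F1=1 F2=1 -> F1&~F2 -> 0
  row 11 [1011]: F1=1 F2=1 -> F1&~F2 -> 0
  row 12 [1100]: F1=1 F2=1 -> F1&~F2 -> 0
  row 13 [1101]: F1=1 F2=0 -> F1&~F2 -> 1
  row 14 [1110]: F1=0 F2=1 -> F1&~F2 -> 0
  row 15 [1111]: F1=1 F2=0 -> F1&~F2 -> 1
Full result column, 4 rows per line (u,v fixed per line; w,z runs 00..11 left to right):
  rows 0-3 [u,v=00]: 0101  = hex 5
  rows 4-7 [u,v=01]: 0000  = hex 0
  rows 8-11 [u,v=10]: 0000  = hex 0
  rows 12-15 [u,v=11]: 0101  = hex 5
Counterexample vector (row 0 .. row 15) = 0101000000000101
Output column grouped in 4s = 0101 0000 0000 0101 = 0x5005
Convert to decimal digit by digit (value = value*16 + digit):
  5 -> 5
  5*16 + 0 = 80
  80*16 + 0 = 1280
  1280*16 + 5 = 20485
Decimal = 20485

20485


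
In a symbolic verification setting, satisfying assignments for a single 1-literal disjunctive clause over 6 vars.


Step 1: Total=2^6=64
Step 2: Unsat when all 1 false: 2^5=32
Step 3: Sat=64-32=32

32


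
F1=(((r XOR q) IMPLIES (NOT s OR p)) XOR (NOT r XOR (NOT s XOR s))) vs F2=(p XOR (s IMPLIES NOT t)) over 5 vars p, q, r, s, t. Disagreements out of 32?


F1 = (((r XOR q) IMPLIES (NOT s OR p)) XOR (NOT r XOR (NOT s XOR s)))
F2 = (p XOR (s IMPLIES NOT t))
Evaluate both on each of 32 rows (bits = p,q,r,s,t):
  row 0 [00000]: F1=1 F2=1 -> 0
  row 1 [00001]: F1=1 F2=1 -> 0
  row 2 [00010]: F1=1 F2=1 -> 0
  row 3 [00011]: F1=1 F2=0 (differ) -> 1
  row 4 [00100]: F1=0 F2=1 (differ) -> 1
  row 5 [00101]: F1=0 F2=1 (differ) -> 1
  row 6 [00110]: F1=1 F2=1 -> 0
  row 7 [00111]: F1=1 F2=0 (differ) -> 1
  row 8 [01000]: F1=1 F2=1 -> 0
  row 9 [01001]: F1=1 F2=1 -> 0
  row 10 [01010]: F1=0 F2=1 (differ) -> 1
  row 11 [01011]: F1=0 F2=0 -> 0
  row 12 [01100]: F1=0 F2=1 (differ) -> 1
  row 13 [01101]: F1=0 F2=1 (differ) -> 1
  row 14 [01110]: F1=0 F2=1 (differ) -> 1
  row 15 [01111]: F1=0 F2=0 -> 0
  row 16 [10000]: F1=1 F2=0 (differ) -> 1
  row 17 [10001]: F1=1 F2=0 (differ) -> 1
  row 18 [10010]: F1=1 F2=0 (differ) -> 1
  row 19 [10011]: F1=1 F2=1 -> 0
  row 20 [10100]: F1=0 F2=0 -> 0
  row 21 [10101]: F1=0 F2=0 -> 0
  row 22 [10110]: F1=0 F2=0 -> 0
  row 23 [10111]: F1=0 F2=1 (differ) -> 1
  row 24 [11000]: F1=1 F2=0 (differ) -> 1
  row 25 [11001]: F1=1 F2=0 (differ) -> 1
  row 26 [11010]: F1=1 F2=0 (differ) -> 1
  row 27 [11011]: F1=1 F2=1 -> 0
  row 28 [11100]: F1=0 F2=0 -> 0
  row 29 [11101]: F1=0 F2=0 -> 0
  row 30 [11110]: F1=0 F2=0 -> 0
  row 31 [11111]: F1=0 F2=1 (differ) -> 1
Full result column, 8 rows per line (p,q fixed per line; r,s,t runs 000..111 left to right):
  rows 0-7 [p,q=00]: 00011101  (ones: 4)
  rows 8-15 [p,q=01]: 00101110  (ones: 4)
  rows 16-23 [p,q=10]: 11100001  (ones: 4)
  rows 24-31 [p,q=11]: 11100001  (ones: 4)
Disagreements = 4+4+4+4 = 16

16


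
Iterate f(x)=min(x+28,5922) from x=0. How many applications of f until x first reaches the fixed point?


Step 1: x=0, cap=5922, increment=28
Step 2: x grows by 28 each step until capped at 5922; fixed point is x=5922
Step 3: iterations = ceil(5922/28) = 212

212


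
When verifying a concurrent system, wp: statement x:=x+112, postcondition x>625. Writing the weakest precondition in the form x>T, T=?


Formula: wp(x:=E, P) = P[E/x] (substitute E for x in postcondition)
Step 1: Postcondition: x>625
Step 2: Substitute x+112 for x: x+112>625
Step 3: Solve for x: x > 625-112 = 513

513


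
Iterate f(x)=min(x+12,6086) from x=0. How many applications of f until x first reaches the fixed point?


Step 1: x=0, cap=6086, increment=12
Step 2: x grows by 12 each step until capped at 6086; fixed point is x=6086
Step 3: iterations = ceil(6086/12) = 508

508


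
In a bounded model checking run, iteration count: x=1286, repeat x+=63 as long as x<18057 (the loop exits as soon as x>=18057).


Step 1: x goes from 1286 toward 18057 by 63; the body runs while x<18057, so iterations = ceil((bound-start)/step)
Step 2: Distance=16771
Step 3: ceil(16771/63)=267

267


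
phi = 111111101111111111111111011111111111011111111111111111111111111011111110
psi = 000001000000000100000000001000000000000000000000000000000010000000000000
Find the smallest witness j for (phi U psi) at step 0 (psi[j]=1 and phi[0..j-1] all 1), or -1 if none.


(phi U psi) at 0: need smallest j with psi[j]=1 and phi[i]=1 for all i in [0,j).
Scan from step 0:
  step 0: phi=1, psi=0 -> continue
  step 1: phi=1, psi=0 -> continue
  step 2: phi=1, psi=0 -> continue
  step 3: phi=1, psi=0 -> continue
  step 5: psi=1 and phi held for [0,5) -> witness found
Witness step = 5

5


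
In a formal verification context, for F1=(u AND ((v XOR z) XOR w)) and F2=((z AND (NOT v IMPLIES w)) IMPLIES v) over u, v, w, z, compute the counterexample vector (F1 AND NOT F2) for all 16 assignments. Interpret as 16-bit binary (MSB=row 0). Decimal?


F1 = (u AND ((v XOR z) XOR w))
F2 = ((z AND (NOT v IMPLIES w)) IMPLIES v)
Counterexample to F1=>F2 is where F1=1 and F2=0.
Evaluate each row (bits = u,v,w,z, MSB first):
  row 0 [0000]: F1=0 F2=1 -> F1&~F2 -> 0
  row 1 [0001]: F1=0 F2=1 -> F1&~F2 -> 0
  row 2 [0010]: F1=0 F2=1 -> F1&~F2 -> 0
  row 3 [0011]: F1=0 F2=0 -> F1&~F2 -> 0
  row 4 [0100]: F1=0 F2=1 -> F1&~F2 -> 0
  row 5 [0101]: F1=0 F2=1 -> F1&~F2 -> 0
  row 6 [0110]: F1=0 F2=1 -> F1&~F2 -> 0
  row 7 [0111]: F1=0 F2=1 -> F1&~F2 -> 0
  row 8 [1000]: F1=0 F2=1 -> F1&~F2 -> 0
  row 9 [1001]: F1=1 F2=1 -> F1&~F2 -> 0
  row 10 [1010]: F1=1 F2=1 -> F1&~F2 -> 0
  row 11 [1011]: F1=0 F2=0 -> F1&~F2 -> 0
  row 12 [1100]: F1=1 F2=1 -> F1&~F2 -> 0
  row 13 [1101]: F1=0 F2=1 -> F1&~F2 -> 0
  row 14 [1110]: F1=0 F2=1 -> F1&~F2 -> 0
  row 15 [1111]: F1=1 F2=1 -> F1&~F2 -> 0
Full result column, 4 rows per line (u,v fixed per line; w,z runs 00..11 left to right):
  rows 0-3 [u,v=00]: 0000  = hex 0
  rows 4-7 [u,v=01]: 0000  = hex 0
  rows 8-11 [u,v=10]: 0000  = hex 0
  rows 12-15 [u,v=11]: 0000  = hex 0
Counterexample vector (row 0 .. row 15) = 0000000000000000
Output column grouped in 4s = 0000 0000 0000 0000 = 0x0000
Convert to decimal digit by digit (value = value*16 + digit):
  0 -> 0
  0*16 + 0 = 0
  0*16 + 0 = 0
  0*16 + 0 = 0
Decimal = 0

0


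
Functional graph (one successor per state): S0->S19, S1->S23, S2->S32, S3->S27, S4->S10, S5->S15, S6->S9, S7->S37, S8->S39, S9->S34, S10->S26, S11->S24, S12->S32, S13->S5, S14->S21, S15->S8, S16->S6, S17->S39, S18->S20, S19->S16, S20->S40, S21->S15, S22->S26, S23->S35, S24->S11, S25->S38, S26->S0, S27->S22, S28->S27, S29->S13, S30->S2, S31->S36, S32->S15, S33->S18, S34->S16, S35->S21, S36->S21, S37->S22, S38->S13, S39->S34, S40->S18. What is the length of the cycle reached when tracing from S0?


Trace from S0 until a state repeats:
  S0 -> S19 -> S16 -> S6 -> S9 -> S34 -> S16
S16 first seen at step 2, revisited at step 6.
Cycle length = 6 - 2 = 4

4


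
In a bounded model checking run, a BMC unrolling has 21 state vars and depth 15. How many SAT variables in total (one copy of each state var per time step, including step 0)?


BMC unrolls to depth k, creating one copy of each state var for steps 0..k.
Step count = 15 + 1 = 16 (steps 0 through 15)
Vars per step = 21
Total = 21 * 16 = 336

336


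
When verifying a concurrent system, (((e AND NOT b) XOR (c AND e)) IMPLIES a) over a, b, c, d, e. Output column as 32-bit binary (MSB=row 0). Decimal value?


Formula: (((e AND NOT b) XOR (c AND e)) IMPLIES a) over a, b, c, d, e (32 rows)
Evaluate each row (bits = a,b,c,d,e, MSB first):
  row 0 [00000]: (((0 AND NOT 0) XOR (0 AND 0)) IMPLIES 0) -> 1
  row 1 [00001]: (((1 AND NOT 0) XOR (0 AND 1)) IMPLIES 0) -> 0
  row 2 [00010]: (((0 AND NOT 0) XOR (0 AND 0)) IMPLIES 0) -> 1
  row 3 [00011]: (((1 AND NOT 0) XOR (0 AND 1)) IMPLIES 0) -> 0
  row 4 [00100]: (((0 AND NOT 0) XOR (1 AND 0)) IMPLIES 0) -> 1
  row 5 [00101]: (((1 AND NOT 0) XOR (1 AND 1)) IMPLIES 0) -> 1
  row 6 [00110]: (((0 AND NOT 0) XOR (1 AND 0)) IMPLIES 0) -> 1
  row 7 [00111]: (((1 AND NOT 0) XOR (1 AND 1)) IMPLIES 0) -> 1
  row 8 [01000]: (((0 AND NOT 1) XOR (0 AND 0)) IMPLIES 0) -> 1
  row 9 [01001]: (((1 AND NOT 1) XOR (0 AND 1)) IMPLIES 0) -> 1
  row 10 [01010]: (((0 AND NOT 1) XOR (0 AND 0)) IMPLIES 0) -> 1
  row 11 [01011]: (((1 AND NOT 1) XOR (0 AND 1)) IMPLIES 0) -> 1
  row 12 [01100]: (((0 AND NOT 1) XOR (1 AND 0)) IMPLIES 0) -> 1
  row 13 [01101]: (((1 AND NOT 1) XOR (1 AND 1)) IMPLIES 0) -> 0
  row 14 [01110]: (((0 AND NOT 1) XOR (1 AND 0)) IMPLIES 0) -> 1
  row 15 [01111]: (((1 AND NOT 1) XOR (1 AND 1)) IMPLIES 0) -> 0
  row 16 [10000]: (((0 AND NOT 0) XOR (0 AND 0)) IMPLIES 1) -> 1
  row 17 [10001]: (((1 AND NOT 0) XOR (0 AND 1)) IMPLIES 1) -> 1
  row 18 [10010]: (((0 AND NOT 0) XOR (0 AND 0)) IMPLIES 1) -> 1
  row 19 [10011]: (((1 AND NOT 0) XOR (0 AND 1)) IMPLIES 1) -> 1
  row 20 [10100]: (((0 AND NOT 0) XOR (1 AND 0)) IMPLIES 1) -> 1
  row 21 [10101]: (((1 AND NOT 0) XOR (1 AND 1)) IMPLIES 1) -> 1
  row 22 [10110]: (((0 AND NOT 0) XOR (1 AND 0)) IMPLIES 1) -> 1
  row 23 [10111]: (((1 AND NOT 0) XOR (1 AND 1)) IMPLIES 1) -> 1
  row 24 [11000]: (((0 AND NOT 1) XOR (0 AND 0)) IMPLIES 1) -> 1
  row 25 [11001]: (((1 AND NOT 1) XOR (0 AND 1)) IMPLIES 1) -> 1
  row 26 [11010]: (((0 AND NOT 1) XOR (0 AND 0)) IMPLIES 1) -> 1
  row 27 [11011]: (((1 AND NOT 1) XOR (0 AND 1)) IMPLIES 1) -> 1
  row 28 [11100]: (((0 AND NOT 1) XOR (1 AND 0)) IMPLIES 1) -> 1
  row 29 [11101]: (((1 AND NOT 1) XOR (1 AND 1)) IMPLIES 1) -> 1
  row 30 [11110]: (((0 AND NOT 1) XOR (1 AND 0)) IMPLIES 1) -> 1
  row 31 [11111]: (((1 AND NOT 1) XOR (1 AND 1)) IMPLIES 1) -> 1
Full result column, 4 rows per line (a,b,c fixed per line; d,e runs 00..11 left to right):
  rows 0-3 [a,b,c=000]: 1010  = hex A
  rows 4-7 [a,b,c=001]: 1111  = hex F
  rows 8-11 [a,b,c=010]: 1111  = hex F
  rows 12-15 [a,b,c=011]: 1010  = hex A
  rows 16-19 [a,b,c=100]: 1111  = hex F
  rows 20-23 [a,b,c=101]: 1111  = hex F
  rows 24-27 [a,b,c=110]: 1111  = hex F
  rows 28-31 [a,b,c=111]: 1111  = hex F
Output column (row 0 .. row 31) = 10101111111110101111111111111111
Output column grouped in 4s = 1010 1111 1111 1010 1111 1111 1111 1111 = 0xAFFAFFFF
Convert to decimal digit by digit (value = value*16 + digit):
  A -> 10
  10*16 + 15 (F) = 175
  175*16 + 15 (F) = 2815
  2815*16 + 10 (A) = 45050
  45050*16 + 15 (F) = 720815
  720815*16 + 15 (F) = 11533055
  11533055*16 + 15 (F) = 184528895
  184528895*16 + 15 (F) = 2952462335
Decimal = 2952462335

2952462335


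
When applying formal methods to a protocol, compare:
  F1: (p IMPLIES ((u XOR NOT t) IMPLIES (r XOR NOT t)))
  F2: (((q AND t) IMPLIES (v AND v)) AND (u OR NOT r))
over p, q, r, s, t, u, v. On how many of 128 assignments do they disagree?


F1 = (p IMPLIES ((u XOR NOT t) IMPLIES (r XOR NOT t)))
F2 = (((q AND t) IMPLIES (v AND v)) AND (u OR NOT r))
Evaluate both on each of 128 rows (bits = p,q,r,s,t,u,v):
  row 0 [0000000]: F1=1 F2=1 -> 0
  row 1 [0000001]: F1=1 F2=1 -> 0
  row 2 [0000010]: F1=1 F2=1 -> 0
  row 3 [0000011]: F1=1 F2=1 -> 0
  row 4 [0000100]: F1=1 F2=1 -> 0
  (every remaining row is evaluated the same way; all 128 results are listed next)
Full result column, 8 rows per line (p,q,r,s fixed per line; t,u,v runs 000..111 left to right):
  rows 0-7 [p,q,r,s=0000]: 00000000  (ones: 0)
  rows 8-15 [p,q,r,s=0001]: 00000000  (ones: 0)
  rows 16-23 [p,q,r,s=0010]: 11001100  (ones: 4)
  rows 24-31 [p,q,r,s=0011]: 11001100  (ones: 4)
  rows 32-39 [p,q,r,s=0100]: 00001010  (ones: 2)
  rows 40-47 [p,q,r,s=0101]: 00001010  (ones: 2)
  rows 48-55 [p,q,r,s=0110]: 11001110  (ones: 5)
  rows 56-63 [p,q,r,s=0111]: 11001110  (ones: 5)
  rows 64-71 [p,q,r,s=1000]: 00000011  (ones: 2)
  rows 72-79 [p,q,r,s=1001]: 00000011  (ones: 2)
  rows 80-87 [p,q,r,s=1010]: 00001100  (ones: 2)
  rows 88-95 [p,q,r,s=1011]: 00001100  (ones: 2)
  rows 96-103 [p,q,r,s=1100]: 00001001  (ones: 2)
  rows 104-111 [p,q,r,s=1101]: 00001001  (ones: 2)
  rows 112-119 [p,q,r,s=1110]: 00001110  (ones: 3)
  rows 120-127 [p,q,r,s=1111]: 00001110  (ones: 3)
Disagreements = 0+0+4+4+2+2+5+5+2+2+2+2+2+2+3+3 = 40

40


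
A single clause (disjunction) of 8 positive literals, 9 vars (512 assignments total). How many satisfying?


Step 1: Total=2^9=512
Step 2: Unsat when all 8 false: 2^1=2
Step 3: Sat=512-2=510

510


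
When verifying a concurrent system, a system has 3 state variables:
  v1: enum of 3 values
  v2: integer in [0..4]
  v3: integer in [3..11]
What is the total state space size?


State space = product of domain sizes of all variables.
Domain sizes:
  v1 (enum of 3 values): 3
  v2 (integer in [0..4]): 5
  v3 (integer in [3..11]): 9
Product = 3 * 5 * 9 = 135

135


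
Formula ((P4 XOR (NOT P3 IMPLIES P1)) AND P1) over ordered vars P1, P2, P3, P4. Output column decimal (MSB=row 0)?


Formula: ((P4 XOR (NOT P3 IMPLIES P1)) AND P1) over P1, P2, P3, P4 (16 rows)
Evaluate each row (bits = P1,P2,P3,P4, MSB first):
  row 0 [0000]: ((0 XOR (NOT 0 IMPLIES 0)) AND 0) -> 0
  row 1 [0001]: ((1 XOR (NOT 0 IMPLIES 0)) AND 0) -> 0
  row 2 [0010]: ((0 XOR (NOT 1 IMPLIES 0)) AND 0) -> 0
  row 3 [0011]: ((1 XOR (NOT 1 IMPLIES 0)) AND 0) -> 0
  row 4 [0100]: ((0 XOR (NOT 0 IMPLIES 0)) AND 0) -> 0
  row 5 [0101]: ((1 XOR (NOT 0 IMPLIES 0)) AND 0) -> 0
  row 6 [0110]: ((0 XOR (NOT 1 IMPLIES 0)) AND 0) -> 0
  row 7 [0111]: ((1 XOR (NOT 1 IMPLIES 0)) AND 0) -> 0
  row 8 [1000]: ((0 XOR (NOT 0 IMPLIES 1)) AND 1) -> 1
  row 9 [1001]: ((1 XOR (NOT 0 IMPLIES 1)) AND 1) -> 0
  row 10 [1010]: ((0 XOR (NOT 1 IMPLIES 1)) AND 1) -> 1
  row 11 [1011]: ((1 XOR (NOT 1 IMPLIES 1)) AND 1) -> 0
  row 12 [1100]: ((0 XOR (NOT 0 IMPLIES 1)) AND 1) -> 1
  row 13 [1101]: ((1 XOR (NOT 0 IMPLIES 1)) AND 1) -> 0
  row 14 [1110]: ((0 XOR (NOT 1 IMPLIES 1)) AND 1) -> 1
  row 15 [1111]: ((1 XOR (NOT 1 IMPLIES 1)) AND 1) -> 0
Full result column, 4 rows per line (P1,P2 fixed per line; P3,P4 runs 00..11 left to right):
  rows 0-3 [P1,P2=00]: 0000  = hex 0
  rows 4-7 [P1,P2=01]: 0000  = hex 0
  rows 8-11 [P1,P2=10]: 1010  = hex A
  rows 12-15 [P1,P2=11]: 1010  = hex A
Output column (row 0 .. row 15) = 0000000010101010
Output column grouped in 4s = 0000 0000 1010 1010 = 0x00AA
Convert to decimal digit by digit (value = value*16 + digit):
  0 -> 0
  0*16 + 0 = 0
  0*16 + 10 (A) = 10
  10*16 + 10 (A) = 170
Decimal = 170

170


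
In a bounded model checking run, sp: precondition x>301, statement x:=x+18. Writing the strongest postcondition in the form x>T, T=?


Formula: sp(P, x:=E) = exists old_x. (x = E[old_x/x]) AND P[old_x/x] (old_x is the value of x before the assignment; eliminate old_x by solving x = E[old_x/x] for old_x)
Step 1: Precondition P: x>301, i.e. old_x > 301
Step 2: Assignment gives x = old_x + 18, so old_x = x - 18
Step 3: Substitute into P: x - 18 > 301
Step 4: Simplify: x > 301+18 = 319

319


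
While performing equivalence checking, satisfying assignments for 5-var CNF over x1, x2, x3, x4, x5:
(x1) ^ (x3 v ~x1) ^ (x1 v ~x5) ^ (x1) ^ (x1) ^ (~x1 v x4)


CNF with 6 clauses over 5 vars (32 assignments).
An assignment satisfies CNF iff every clause has >=1 true literal.
Check each row (bits = x1,x2,x3,x4,x5; clause T/F shown):
  row 0 [00000]: clauses=FTTFFT -> 0
  row 1 [00001]: clauses=FTFFFT -> 0
  row 2 [00010]: clauses=FTTFFT -> 0
  row 3 [00011]: clauses=FTFFFT -> 0
  row 4 [00100]: clauses=FTTFFT -> 0
  row 5 [00101]: clauses=FTFFFT -> 0
  row 6 [00110]: clauses=FTTFFT -> 0
  row 7 [00111]: clauses=FTFFFT -> 0
  row 8 [01000]: clauses=FTTFFT -> 0
  row 9 [01001]: clauses=FTFFFT -> 0
  row 10 [01010]: clauses=FTTFFT -> 0
  row 11 [01011]: clauses=FTFFFT -> 0
  row 12 [01100]: clauses=FTTFFT -> 0
  row 13 [01101]: clauses=FTFFFT -> 0
  row 14 [01110]: clauses=FTTFFT -> 0
  row 15 [01111]: clauses=FTFFFT -> 0
  row 16 [10000]: clauses=TFTTTF -> 0
  row 17 [10001]: clauses=TFTTTF -> 0
  row 18 [10010]: clauses=TFTTTT -> 0
  row 19 [10011]: clauses=TFTTTT -> 0
  row 20 [10100]: clauses=TTTTTF -> 0
  row 21 [10101]: clauses=TTTTTF -> 0
  row 22 [10110]: clauses=TTTTTT -> 1
  row 23 [10111]: clauses=TTTTTT -> 1
  row 24 [11000]: clauses=TFTTTF -> 0
  row 25 [11001]: clauses=TFTTTF -> 0
  row 26 [11010]: clauses=TFTTTT -> 0
  row 27 [11011]: clauses=TFTTTT -> 0
  row 28 [11100]: clauses=TTTTTF -> 0
  row 29 [11101]: clauses=TTTTTF -> 0
  row 30 [11110]: clauses=TTTTTT -> 1
  row 31 [11111]: clauses=TTTTTT -> 1
Full result column, 8 rows per line (x1,x2 fixed per line; x3,x4,x5 runs 000..111 left to right):
  rows 0-7 [x1,x2=00]: 00000000  (ones: 0)
  rows 8-15 [x1,x2=01]: 00000000  (ones: 0)
  rows 16-23 [x1,x2=10]: 00000011  (ones: 2)
  rows 24-31 [x1,x2=11]: 00000011  (ones: 2)
Satisfying assignments = 0+0+2+2 = 4

4


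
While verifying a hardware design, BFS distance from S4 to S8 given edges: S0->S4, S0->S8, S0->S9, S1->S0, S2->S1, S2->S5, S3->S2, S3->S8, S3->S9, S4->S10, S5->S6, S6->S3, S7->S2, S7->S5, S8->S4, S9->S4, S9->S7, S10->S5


BFS layer-by-layer from S4:
  dist 0: {S4}
  dist 1: {S10}
  dist 2: {S5}
  dist 3: {S6}
  dist 4: {S3}
  dist 5: {S2, S8, S9}
  -> S8 reached at distance 5
Shortest path length = 5

5


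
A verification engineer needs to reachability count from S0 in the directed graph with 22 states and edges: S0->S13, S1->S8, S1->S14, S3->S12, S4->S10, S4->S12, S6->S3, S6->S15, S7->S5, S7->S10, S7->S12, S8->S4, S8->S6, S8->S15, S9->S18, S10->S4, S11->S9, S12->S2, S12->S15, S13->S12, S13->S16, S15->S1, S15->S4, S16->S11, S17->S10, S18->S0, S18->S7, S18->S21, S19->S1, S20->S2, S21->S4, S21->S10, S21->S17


BFS from S0:
  layer 0: {S0}
  layer 1: {S13}
  layer 2: {S12, S16}
  layer 3: {S2, S11, S15}
  layer 4: {S1, S4, S9}
  layer 5: {S8, S10, S14, S18}
  layer 6: {S6, S7, S21}
  layer 7: {S3, S5, S17}
Reachable set: {S0, S1, S2, S3, S4, S5, S6, S7, S8, S9, S10, S11, S12, S13, S14, S15, S16, S17, S18, S21}
Count = 20

20


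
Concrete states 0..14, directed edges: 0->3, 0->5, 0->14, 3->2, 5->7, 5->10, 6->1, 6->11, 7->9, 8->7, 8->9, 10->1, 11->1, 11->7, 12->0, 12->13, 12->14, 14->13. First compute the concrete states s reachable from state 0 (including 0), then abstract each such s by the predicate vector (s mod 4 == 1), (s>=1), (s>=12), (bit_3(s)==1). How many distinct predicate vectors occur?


BFS from 0:
Concrete reachable: {0, 1, 2, 3, 5, 7, 9, 10, 13, 14}
Abstract via predicates (s mod 4 == 1), (s>=1), (s>=12), (bit_3(s)==1):
  (0,0,0,0) <- {0}
  (0,1,0,0) <- {2, 3, 7}
  (0,1,0,1) <- {10}
  (0,1,1,1) <- {14}
  (1,1,0,0) <- {1, 5}
  (1,1,0,1) <- {9}
  (1,1,1,1) <- {13}
Distinct abstract states = 7

7


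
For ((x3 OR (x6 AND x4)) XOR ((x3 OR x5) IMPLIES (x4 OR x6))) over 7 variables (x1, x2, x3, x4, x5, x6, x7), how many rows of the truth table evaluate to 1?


Formula: ((x3 OR (x6 AND x4)) XOR ((x3 OR x5) IMPLIES (x4 OR x6))) over 7 vars (128 rows)
Evaluate each row (x1, x2, x3, x4, x5, x6, x7 as bits, MSB first):
  row 0 [0000000]: ((0 OR (0 AND 0)) XOR ((0 OR 0) IMPLIES (0 OR 0))) -> 1
  row 1 [0000001]: ((0 OR (0 AND 0)) XOR ((0 OR 0) IMPLIES (0 OR 0))) -> 1
  row 2 [0000010]: ((0 OR (1 AND 0)) XOR ((0 OR 0) IMPLIES (0 OR 1))) -> 1
  row 3 [0000011]: ((0 OR (1 AND 0)) XOR ((0 OR 0) IMPLIES (0 OR 1))) -> 1
  row 4 [0000100]: ((0 OR (0 AND 0)) XOR ((0 OR 1) IMPLIES (0 OR 0))) -> 0
  (every remaining row is evaluated the same way; all 128 results are listed next)
Full result column, 8 rows per line (x1,x2,x3,x4 fixed per line; x5,x6,x7 runs 000..111 left to right):
  rows 0-7 [x1,x2,x3,x4=0000]: 11110011  (ones: 6)
  rows 8-15 [x1,x2,x3,x4=0001]: 11001100  (ones: 4)
  rows 16-23 [x1,x2,x3,x4=0010]: 11001100  (ones: 4)
  rows 24-31 [x1,x2,x3,x4=0011]: 00000000  (ones: 0)
  rows 32-39 [x1,x2,x3,x4=0100]: 11110011  (ones: 6)
  rows 40-47 [x1,x2,x3,x4=0101]: 11001100  (ones: 4)
  rows 48-55 [x1,x2,x3,x4=0110]: 11001100  (ones: 4)
  rows 56-63 [x1,x2,x3,x4=0111]: 00000000  (ones: 0)
  rows 64-71 [x1,x2,x3,x4=1000]: 11110011  (ones: 6)
  rows 72-79 [x1,x2,x3,x4=1001]: 11001100  (ones: 4)
  rows 80-87 [x1,x2,x3,x4=1010]: 11001100  (ones: 4)
  rows 88-95 [x1,x2,x3,x4=1011]: 00000000  (ones: 0)
  rows 96-103 [x1,x2,x3,x4=1100]: 11110011  (ones: 6)
  rows 104-111 [x1,x2,x3,x4=1101]: 11001100  (ones: 4)
  rows 112-119 [x1,x2,x3,x4=1110]: 11001100  (ones: 4)
  rows 120-127 [x1,x2,x3,x4=1111]: 00000000  (ones: 0)
Count of 1-rows = 6+4+4+0+6+4+4+0+6+4+4+0+6+4+4+0 = 56

56


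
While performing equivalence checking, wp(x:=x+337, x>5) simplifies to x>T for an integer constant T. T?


Formula: wp(x:=E, P) = P[E/x] (substitute E for x in postcondition)
Step 1: Postcondition: x>5
Step 2: Substitute x+337 for x: x+337>5
Step 3: Solve for x: x > 5-337 = -332

-332


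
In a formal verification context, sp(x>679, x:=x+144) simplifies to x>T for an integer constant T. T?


Formula: sp(P, x:=E) = exists old_x. (x = E[old_x/x]) AND P[old_x/x] (old_x is the value of x before the assignment; eliminate old_x by solving x = E[old_x/x] for old_x)
Step 1: Precondition P: x>679, i.e. old_x > 679
Step 2: Assignment gives x = old_x + 144, so old_x = x - 144
Step 3: Substitute into P: x - 144 > 679
Step 4: Simplify: x > 679+144 = 823

823


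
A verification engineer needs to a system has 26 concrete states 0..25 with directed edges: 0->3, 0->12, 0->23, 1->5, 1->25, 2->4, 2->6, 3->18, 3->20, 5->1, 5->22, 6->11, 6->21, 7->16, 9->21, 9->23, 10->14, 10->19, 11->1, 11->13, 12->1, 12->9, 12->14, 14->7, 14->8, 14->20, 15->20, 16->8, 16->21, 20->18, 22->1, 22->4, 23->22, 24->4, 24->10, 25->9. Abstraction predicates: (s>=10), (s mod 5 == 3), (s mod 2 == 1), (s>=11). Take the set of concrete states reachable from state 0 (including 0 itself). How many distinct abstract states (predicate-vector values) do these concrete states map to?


BFS from 0:
Concrete reachable: {0, 1, 3, 4, 5, 7, 8, 9, 12, 14, 16, 18, 20, 21, 22, 23, 25}
Abstract via predicates (s>=10), (s mod 5 == 3), (s mod 2 == 1), (s>=11):
  (0,0,0,0) <- {0, 4}
  (0,0,1,0) <- {1, 5, 7, 9}
  (0,1,0,0) <- {8}
  (0,1,1,0) <- {3}
  (1,0,0,1) <- {12, 14, 16, 20, 22}
  (1,0,1,1) <- {21, 25}
  (1,1,0,1) <- {18}
  (1,1,1,1) <- {23}
Distinct abstract states = 8

8


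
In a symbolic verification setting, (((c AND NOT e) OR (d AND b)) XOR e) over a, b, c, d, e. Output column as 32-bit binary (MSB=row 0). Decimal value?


Formula: (((c AND NOT e) OR (d AND b)) XOR e) over a, b, c, d, e (32 rows)
Evaluate each row (bits = a,b,c,d,e, MSB first):
  row 0 [00000]: (((0 AND NOT 0) OR (0 AND 0)) XOR 0) -> 0
  row 1 [00001]: (((0 AND NOT 1) OR (0 AND 0)) XOR 1) -> 1
  row 2 [00010]: (((0 AND NOT 0) OR (1 AND 0)) XOR 0) -> 0
  row 3 [00011]: (((0 AND NOT 1) OR (1 AND 0)) XOR 1) -> 1
  row 4 [00100]: (((1 AND NOT 0) OR (0 AND 0)) XOR 0) -> 1
  row 5 [00101]: (((1 AND NOT 1) OR (0 AND 0)) XOR 1) -> 1
  row 6 [00110]: (((1 AND NOT 0) OR (1 AND 0)) XOR 0) -> 1
  row 7 [00111]: (((1 AND NOT 1) OR (1 AND 0)) XOR 1) -> 1
  row 8 [01000]: (((0 AND NOT 0) OR (0 AND 1)) XOR 0) -> 0
  row 9 [01001]: (((0 AND NOT 1) OR (0 AND 1)) XOR 1) -> 1
  row 10 [01010]: (((0 AND NOT 0) OR (1 AND 1)) XOR 0) -> 1
  row 11 [01011]: (((0 AND NOT 1) OR (1 AND 1)) XOR 1) -> 0
  row 12 [01100]: (((1 AND NOT 0) OR (0 AND 1)) XOR 0) -> 1
  row 13 [01101]: (((1 AND NOT 1) OR (0 AND 1)) XOR 1) -> 1
  row 14 [01110]: (((1 AND NOT 0) OR (1 AND 1)) XOR 0) -> 1
  row 15 [01111]: (((1 AND NOT 1) OR (1 AND 1)) XOR 1) -> 0
  row 16 [10000]: (((0 AND NOT 0) OR (0 AND 0)) XOR 0) -> 0
  row 17 [10001]: (((0 AND NOT 1) OR (0 AND 0)) XOR 1) -> 1
  row 18 [10010]: (((0 AND NOT 0) OR (1 AND 0)) XOR 0) -> 0
  row 19 [10011]: (((0 AND NOT 1) OR (1 AND 0)) XOR 1) -> 1
  row 20 [10100]: (((1 AND NOT 0) OR (0 AND 0)) XOR 0) -> 1
  row 21 [10101]: (((1 AND NOT 1) OR (0 AND 0)) XOR 1) -> 1
  row 22 [10110]: (((1 AND NOT 0) OR (1 AND 0)) XOR 0) -> 1
  row 23 [10111]: (((1 AND NOT 1) OR (1 AND 0)) XOR 1) -> 1
  row 24 [11000]: (((0 AND NOT 0) OR (0 AND 1)) XOR 0) -> 0
  row 25 [11001]: (((0 AND NOT 1) OR (0 AND 1)) XOR 1) -> 1
  row 26 [11010]: (((0 AND NOT 0) OR (1 AND 1)) XOR 0) -> 1
  row 27 [11011]: (((0 AND NOT 1) OR (1 AND 1)) XOR 1) -> 0
  row 28 [11100]: (((1 AND NOT 0) OR (0 AND 1)) XOR 0) -> 1
  row 29 [11101]: (((1 AND NOT 1) OR (0 AND 1)) XOR 1) -> 1
  row 30 [11110]: (((1 AND NOT 0) OR (1 AND 1)) XOR 0) -> 1
  row 31 [11111]: (((1 AND NOT 1) OR (1 AND 1)) XOR 1) -> 0
Full result column, 4 rows per line (a,b,c fixed per line; d,e runs 00..11 left to right):
  rows 0-3 [a,b,c=000]: 0101  = hex 5
  rows 4-7 [a,b,c=001]: 1111  = hex F
  rows 8-11 [a,b,c=010]: 0110  = hex 6
  rows 12-15 [a,b,c=011]: 1110  = hex E
  rows 16-19 [a,b,c=100]: 0101  = hex 5
  rows 20-23 [a,b,c=101]: 1111  = hex F
  rows 24-27 [a,b,c=110]: 0110  = hex 6
  rows 28-31 [a,b,c=111]: 1110  = hex E
Output column (row 0 .. row 31) = 01011111011011100101111101101110
Output column grouped in 4s = 0101 1111 0110 1110 0101 1111 0110 1110 = 0x5F6E5F6E
Convert to decimal digit by digit (value = value*16 + digit):
  5 -> 5
  5*16 + 15 (F) = 95
  95*16 + 6 = 1526
  1526*16 + 14 (E) = 24430
  24430*16 + 5 = 390885
  390885*16 + 15 (F) = 6254175
  6254175*16 + 6 = 100066806
  100066806*16 + 14 (E) = 1601068910
Decimal = 1601068910

1601068910


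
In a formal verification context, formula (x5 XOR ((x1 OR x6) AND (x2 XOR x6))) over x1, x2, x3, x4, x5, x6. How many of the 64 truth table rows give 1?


Formula: (x5 XOR ((x1 OR x6) AND (x2 XOR x6))) over 6 vars (64 rows)
Evaluate each row (x1, x2, x3, x4, x5, x6 as bits, MSB first):
  row 0 [000000]: (0 XOR ((0 OR 0) AND (0 XOR 0))) -> 0
  row 1 [000001]: (0 XOR ((0 OR 1) AND (0 XOR 1))) -> 1
  row 2 [000010]: (1 XOR ((0 OR 0) AND (0 XOR 0))) -> 1
  row 3 [000011]: (1 XOR ((0 OR 1) AND (0 XOR 1))) -> 0
  row 4 [000100]: (0 XOR ((0 OR 0) AND (0 XOR 0))) -> 0
  (every remaining row is evaluated the same way; all 64 results are listed next)
Full result column, 8 rows per line (x1,x2,x3 fixed per line; x4,x5,x6 runs 000..111 left to right):
  rows 0-7 [x1,x2,x3=000]: 01100110  (ones: 4)
  rows 8-15 [x1,x2,x3=001]: 01100110  (ones: 4)
  rows 16-23 [x1,x2,x3=010]: 00110011  (ones: 4)
  rows 24-31 [x1,x2,x3=011]: 00110011  (ones: 4)
  rows 32-39 [x1,x2,x3=100]: 01100110  (ones: 4)
  rows 40-47 [x1,x2,x3=101]: 01100110  (ones: 4)
  rows 48-55 [x1,x2,x3=110]: 10011001  (ones: 4)
  rows 56-63 [x1,x2,x3=111]: 10011001  (ones: 4)
Count of 1-rows = 4+4+4+4+4+4+4+4 = 32

32


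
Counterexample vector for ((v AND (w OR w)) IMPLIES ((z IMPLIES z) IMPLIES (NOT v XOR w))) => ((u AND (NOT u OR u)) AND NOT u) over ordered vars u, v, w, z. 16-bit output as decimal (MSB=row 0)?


F1 = ((v AND (w OR w)) IMPLIES ((z IMPLIES z) IMPLIES (NOT v XOR w)))
F2 = ((u AND (NOT u OR u)) AND NOT u)
Counterexample to F1=>F2 is where F1=1 and F2=0.
Evaluate each row (bits = u,v,w,z, MSB first):
  row 0 [0000]: F1=1 F2=0 -> F1&~F2 -> 1
  row 1 [0001]: F1=1 F2=0 -> F1&~F2 -> 1
  row 2 [0010]: F1=1 F2=0 -> F1&~F2 -> 1
  row 3 [0011]: F1=1 F2=0 -> F1&~F2 -> 1
  row 4 [0100]: F1=1 F2=0 -> F1&~F2 -> 1
  row 5 [0101]: F1=1 F2=0 -> F1&~F2 -> 1
  row 6 [0110]: F1=1 F2=0 -> F1&~F2 -> 1
  row 7 [0111]: F1=1 F2=0 -> F1&~F2 -> 1
  row 8 [1000]: F1=1 F2=0 -> F1&~F2 -> 1
  row 9 [1001]: F1=1 F2=0 -> F1&~F2 -> 1
  row 10 [1010]: F1=1 F2=0 -> F1&~F2 -> 1
  row 11 [1011]: F1=1 F2=0 -> F1&~F2 -> 1
  row 12 [1100]: F1=1 F2=0 -> F1&~F2 -> 1
  row 13 [1101]: F1=1 F2=0 -> F1&~F2 -> 1
  row 14 [1110]: F1=1 F2=0 -> F1&~F2 -> 1
  row 15 [1111]: F1=1 F2=0 -> F1&~F2 -> 1
Full result column, 4 rows per line (u,v fixed per line; w,z runs 00..11 left to right):
  rows 0-3 [u,v=00]: 1111  = hex F
  rows 4-7 [u,v=01]: 1111  = hex F
  rows 8-11 [u,v=10]: 1111  = hex F
  rows 12-15 [u,v=11]: 1111  = hex F
Counterexample vector (row 0 .. row 15) = 1111111111111111
Output column grouped in 4s = 1111 1111 1111 1111 = 0xFFFF
Convert to decimal digit by digit (value = value*16 + digit):
  F -> 15
  15*16 + 15 (F) = 255
  255*16 + 15 (F) = 4095
  4095*16 + 15 (F) = 65535
Decimal = 65535

65535


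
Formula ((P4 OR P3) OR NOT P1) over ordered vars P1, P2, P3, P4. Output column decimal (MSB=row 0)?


Formula: ((P4 OR P3) OR NOT P1) over P1, P2, P3, P4 (16 rows)
Evaluate each row (bits = P1,P2,P3,P4, MSB first):
  row 0 [0000]: ((0 OR 0) OR NOT 0) -> 1
  row 1 [0001]: ((1 OR 0) OR NOT 0) -> 1
  row 2 [0010]: ((0 OR 1) OR NOT 0) -> 1
  row 3 [0011]: ((1 OR 1) OR NOT 0) -> 1
  row 4 [0100]: ((0 OR 0) OR NOT 0) -> 1
  row 5 [0101]: ((1 OR 0) OR NOT 0) -> 1
  row 6 [0110]: ((0 OR 1) OR NOT 0) -> 1
  row 7 [0111]: ((1 OR 1) OR NOT 0) -> 1
  row 8 [1000]: ((0 OR 0) OR NOT 1) -> 0
  row 9 [1001]: ((1 OR 0) OR NOT 1) -> 1
  row 10 [1010]: ((0 OR 1) OR NOT 1) -> 1
  row 11 [1011]: ((1 OR 1) OR NOT 1) -> 1
  row 12 [1100]: ((0 OR 0) OR NOT 1) -> 0
  row 13 [1101]: ((1 OR 0) OR NOT 1) -> 1
  row 14 [1110]: ((0 OR 1) OR NOT 1) -> 1
  row 15 [1111]: ((1 OR 1) OR NOT 1) -> 1
Full result column, 4 rows per line (P1,P2 fixed per line; P3,P4 runs 00..11 left to right):
  rows 0-3 [P1,P2=00]: 1111  = hex F
  rows 4-7 [P1,P2=01]: 1111  = hex F
  rows 8-11 [P1,P2=10]: 0111  = hex 7
  rows 12-15 [P1,P2=11]: 0111  = hex 7
Output column (row 0 .. row 15) = 1111111101110111
Output column grouped in 4s = 1111 1111 0111 0111 = 0xFF77
Convert to decimal digit by digit (value = value*16 + digit):
  F -> 15
  15*16 + 15 (F) = 255
  255*16 + 7 = 4087
  4087*16 + 7 = 65399
Decimal = 65399

65399


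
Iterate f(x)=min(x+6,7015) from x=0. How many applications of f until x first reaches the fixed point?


Step 1: x=0, cap=7015, increment=6
Step 2: x grows by 6 each step until capped at 7015; fixed point is x=7015
Step 3: iterations = ceil(7015/6) = 1170

1170


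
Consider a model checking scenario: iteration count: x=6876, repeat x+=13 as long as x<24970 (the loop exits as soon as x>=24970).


Step 1: x goes from 6876 toward 24970 by 13; the body runs while x<24970, so iterations = ceil((bound-start)/step)
Step 2: Distance=18094
Step 3: ceil(18094/13)=1392

1392


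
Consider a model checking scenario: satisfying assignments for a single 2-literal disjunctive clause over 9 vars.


Step 1: Total=2^9=512
Step 2: Unsat when all 2 false: 2^7=128
Step 3: Sat=512-128=384

384


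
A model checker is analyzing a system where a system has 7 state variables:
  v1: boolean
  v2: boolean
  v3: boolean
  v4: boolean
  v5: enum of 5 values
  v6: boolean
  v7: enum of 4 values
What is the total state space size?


State space = product of domain sizes of all variables.
Domain sizes:
  v1 (boolean): 2
  v2 (boolean): 2
  v3 (boolean): 2
  v4 (boolean): 2
  v5 (enum of 5 values): 5
  v6 (boolean): 2
  v7 (enum of 4 values): 4
Product = 2 * 2 * 2 * 2 * 5 * 2 * 4 = 640

640


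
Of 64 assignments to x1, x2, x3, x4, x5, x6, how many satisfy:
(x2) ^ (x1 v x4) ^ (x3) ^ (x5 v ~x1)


CNF with 4 clauses over 6 vars (64 assignments).
An assignment satisfies CNF iff every clause has >=1 true literal.
Check each row (bits = x1,x2,x3,x4,x5,x6; clause T/F shown):
  row 0 [000000]: clauses=FFFT -> 0
  row 1 [000001]: clauses=FFFT -> 0
  row 2 [000010]: clauses=FFFT -> 0
  row 3 [000011]: clauses=FFFT -> 0
  row 4 [000100]: clauses=FTFT -> 0
  (every remaining row is evaluated the same way; all 64 results are listed next)
Full result column, 8 rows per line (x1,x2,x3 fixed per line; x4,x5,x6 runs 000..111 left to right):
  rows 0-7 [x1,x2,x3=000]: 00000000  (ones: 0)
  rows 8-15 [x1,x2,x3=001]: 00000000  (ones: 0)
  rows 16-23 [x1,x2,x3=010]: 00000000  (ones: 0)
  rows 24-31 [x1,x2,x3=011]: 00001111  (ones: 4)
  rows 32-39 [x1,x2,x3=100]: 00000000  (ones: 0)
  rows 40-47 [x1,x2,x3=101]: 00000000  (ones: 0)
  rows 48-55 [x1,x2,x3=110]: 00000000  (ones: 0)
  rows 56-63 [x1,x2,x3=111]: 00110011  (ones: 4)
Satisfying assignments = 0+0+0+4+0+0+0+4 = 8

8


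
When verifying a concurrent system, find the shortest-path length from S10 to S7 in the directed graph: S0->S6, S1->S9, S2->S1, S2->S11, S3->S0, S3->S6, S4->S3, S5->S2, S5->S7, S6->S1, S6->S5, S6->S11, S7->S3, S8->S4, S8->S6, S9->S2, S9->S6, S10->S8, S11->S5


BFS layer-by-layer from S10:
  dist 0: {S10}
  dist 1: {S8}
  dist 2: {S4, S6}
  dist 3: {S1, S3, S5, S11}
  dist 4: {S0, S2, S7, S9}
  -> S7 reached at distance 4
Shortest path length = 4

4


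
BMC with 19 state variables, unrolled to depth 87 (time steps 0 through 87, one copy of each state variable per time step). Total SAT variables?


BMC unrolls to depth k, creating one copy of each state var for steps 0..k.
Step count = 87 + 1 = 88 (steps 0 through 87)
Vars per step = 19
Total = 19 * 88 = 1672

1672


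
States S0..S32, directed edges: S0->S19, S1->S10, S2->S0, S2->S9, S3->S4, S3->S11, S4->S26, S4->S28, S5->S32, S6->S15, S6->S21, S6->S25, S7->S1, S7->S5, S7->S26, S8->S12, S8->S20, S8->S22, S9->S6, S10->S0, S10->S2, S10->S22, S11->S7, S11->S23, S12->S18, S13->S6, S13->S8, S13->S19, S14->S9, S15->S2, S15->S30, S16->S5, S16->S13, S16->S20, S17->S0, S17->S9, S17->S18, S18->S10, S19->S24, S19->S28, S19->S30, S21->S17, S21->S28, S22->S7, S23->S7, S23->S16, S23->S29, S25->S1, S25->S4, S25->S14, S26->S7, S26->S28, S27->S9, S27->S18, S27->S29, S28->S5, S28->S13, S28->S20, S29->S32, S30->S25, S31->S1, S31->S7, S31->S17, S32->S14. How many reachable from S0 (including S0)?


BFS from S0:
  layer 0: {S0}
  layer 1: {S19}
  layer 2: {S24, S28, S30}
  layer 3: {S5, S13, S20, S25}
  layer 4: {S1, S4, S6, S8, S14, S32}
  layer 5: {S9, S10, S12, S15, S21, S22, S26}
  layer 6: {S2, S7, S17, S18}
Reachable set: {S0, S1, S2, S4, S5, S6, S7, S8, S9, S10, S12, S13, S14, S15, S17, S18, S19, S20, S21, S22, S24, S25, S26, S28, S30, S32}
Count = 26

26


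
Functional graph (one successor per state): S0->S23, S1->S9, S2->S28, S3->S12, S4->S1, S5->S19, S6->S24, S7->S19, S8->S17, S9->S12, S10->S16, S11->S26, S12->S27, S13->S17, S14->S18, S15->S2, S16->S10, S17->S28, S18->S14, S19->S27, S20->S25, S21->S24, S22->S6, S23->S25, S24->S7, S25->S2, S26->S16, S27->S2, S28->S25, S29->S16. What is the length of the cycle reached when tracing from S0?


Trace from S0 until a state repeats:
  S0 -> S23 -> S25 -> S2 -> S28 -> S25
S25 first seen at step 2, revisited at step 5.
Cycle length = 5 - 2 = 3

3


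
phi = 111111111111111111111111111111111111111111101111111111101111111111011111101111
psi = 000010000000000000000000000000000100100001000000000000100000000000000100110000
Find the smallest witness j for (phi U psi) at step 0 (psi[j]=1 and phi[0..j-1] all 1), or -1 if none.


(phi U psi) at 0: need smallest j with psi[j]=1 and phi[i]=1 for all i in [0,j).
Scan from step 0:
  step 0: phi=1, psi=0 -> continue
  step 1: phi=1, psi=0 -> continue
  step 2: phi=1, psi=0 -> continue
  step 3: phi=1, psi=0 -> continue
  step 4: psi=1 and phi held for [0,4) -> witness found
Witness step = 4

4


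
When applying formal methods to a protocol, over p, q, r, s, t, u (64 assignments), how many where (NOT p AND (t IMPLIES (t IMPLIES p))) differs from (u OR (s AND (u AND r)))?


F1 = (NOT p AND (t IMPLIES (t IMPLIES p)))
F2 = (u OR (s AND (u AND r)))
Evaluate both on each of 64 rows (bits = p,q,r,s,t,u):
  row 0 [000000]: F1=1 F2=0 (differ) -> 1
  row 1 [000001]: F1=1 F2=1 -> 0
  row 2 [000010]: F1=0 F2=0 -> 0
  row 3 [000011]: F1=0 F2=1 (differ) -> 1
  row 4 [000100]: F1=1 F2=0 (differ) -> 1
  (every remaining row is evaluated the same way; all 64 results are listed next)
Full result column, 8 rows per line (p,q,r fixed per line; s,t,u runs 000..111 left to right):
  rows 0-7 [p,q,r=000]: 10011001  (ones: 4)
  rows 8-15 [p,q,r=001]: 10011001  (ones: 4)
  rows 16-23 [p,q,r=010]: 10011001  (ones: 4)
  rows 24-31 [p,q,r=011]: 10011001  (ones: 4)
  rows 32-39 [p,q,r=100]: 01010101  (ones: 4)
  rows 40-47 [p,q,r=101]: 01010101  (ones: 4)
  rows 48-55 [p,q,r=110]: 01010101  (ones: 4)
  rows 56-63 [p,q,r=111]: 01010101  (ones: 4)
Disagreements = 4+4+4+4+4+4+4+4 = 32

32


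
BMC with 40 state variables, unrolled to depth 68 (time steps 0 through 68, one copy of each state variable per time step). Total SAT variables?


BMC unrolls to depth k, creating one copy of each state var for steps 0..k.
Step count = 68 + 1 = 69 (steps 0 through 68)
Vars per step = 40
Total = 40 * 69 = 2760

2760


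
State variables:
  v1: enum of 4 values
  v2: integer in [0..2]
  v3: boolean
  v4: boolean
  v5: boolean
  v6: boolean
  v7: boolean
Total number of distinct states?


State space = product of domain sizes of all variables.
Domain sizes:
  v1 (enum of 4 values): 4
  v2 (integer in [0..2]): 3
  v3 (boolean): 2
  v4 (boolean): 2
  v5 (boolean): 2
  v6 (boolean): 2
  v7 (boolean): 2
Product = 4 * 3 * 2 * 2 * 2 * 2 * 2 = 384

384
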